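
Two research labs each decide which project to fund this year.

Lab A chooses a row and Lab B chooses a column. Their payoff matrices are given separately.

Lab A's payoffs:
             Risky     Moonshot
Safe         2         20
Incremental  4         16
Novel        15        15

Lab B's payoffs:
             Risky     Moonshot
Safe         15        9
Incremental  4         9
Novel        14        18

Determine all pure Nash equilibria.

Lab A against Risky: payoffs 2, 4, 15 → best response Novel.
Lab A against Moonshot: payoffs 20, 16, 15 → best response Safe.
Lab B against Safe: payoffs 15, 9 → best response Risky.
Lab B against Incremental: payoffs 4, 9 → best response Moonshot.
Lab B against Novel: payoffs 14, 18 → best response Moonshot.
No profile is a mutual best response for all players.

This game has no pure Nash equilibrium.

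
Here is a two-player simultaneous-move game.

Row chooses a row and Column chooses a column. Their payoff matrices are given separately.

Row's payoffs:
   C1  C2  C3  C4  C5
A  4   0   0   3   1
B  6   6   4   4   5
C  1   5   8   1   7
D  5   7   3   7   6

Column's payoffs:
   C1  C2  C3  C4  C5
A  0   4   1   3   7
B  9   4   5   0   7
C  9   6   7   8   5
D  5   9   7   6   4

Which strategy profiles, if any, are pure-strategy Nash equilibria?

Row against C1: payoffs 4, 6, 1, 5 → best response B.
Row against C2: payoffs 0, 6, 5, 7 → best response D.
Row against C3: payoffs 0, 4, 8, 3 → best response C.
Row against C4: payoffs 3, 4, 1, 7 → best response D.
Row against C5: payoffs 1, 5, 7, 6 → best response C.
Column against A: payoffs 0, 4, 1, 3, 7 → best response C5.
Column against B: payoffs 9, 4, 5, 0, 7 → best response C1.
Column against C: payoffs 9, 6, 7, 8, 5 → best response C1.
Column against D: payoffs 5, 9, 7, 6, 4 → best response C2.
Mutual best responses: (B, C1); (D, C2).

Pure-strategy Nash equilibria: (B, C1) and (D, C2)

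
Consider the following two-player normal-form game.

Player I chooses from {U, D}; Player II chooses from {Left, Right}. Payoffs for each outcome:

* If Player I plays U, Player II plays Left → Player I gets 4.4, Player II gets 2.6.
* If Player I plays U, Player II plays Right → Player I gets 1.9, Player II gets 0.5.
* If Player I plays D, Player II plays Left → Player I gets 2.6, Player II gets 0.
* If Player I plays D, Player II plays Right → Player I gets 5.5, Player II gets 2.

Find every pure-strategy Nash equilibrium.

Pure-strategy Nash equilibria: (U, Left), (D, Right)

For each strategy profile, look for a profitable unilateral deviation.
(U, Left): Player I gets 4.4, best alternative 2.6; Player II gets 2.6, best alternative 0.5. No profitable deviation — NE.
(U, Right): Player I can switch to D (1.9 → 5.5). Not NE.
(D, Left): Player I can switch to U (2.6 → 4.4). Not NE.
(D, Right): Player I gets 5.5, best alternative 1.9; Player II gets 2, best alternative 0. No profitable deviation — NE.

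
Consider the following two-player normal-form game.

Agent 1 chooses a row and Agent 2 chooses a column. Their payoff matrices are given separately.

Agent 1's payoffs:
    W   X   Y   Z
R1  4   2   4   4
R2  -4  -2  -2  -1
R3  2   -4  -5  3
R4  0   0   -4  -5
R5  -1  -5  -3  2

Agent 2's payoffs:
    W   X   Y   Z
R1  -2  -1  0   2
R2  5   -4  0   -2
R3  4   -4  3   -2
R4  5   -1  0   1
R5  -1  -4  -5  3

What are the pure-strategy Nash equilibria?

(R1, W): Agent 2 can switch to X (-2 → -1). Not NE.
(R1, X): Agent 2 can switch to Y (-1 → 0). Not NE.
(R1, Y): Agent 2 can switch to Z (0 → 2). Not NE.
(R1, Z): Agent 1 gets 4, best alternative 3; Agent 2 gets 2, best alternative 0. No profitable deviation — NE.
(R2, W): Agent 1 can switch to R1 (-4 → 4). Not NE.
(R2, X): Agent 1 can switch to R1 (-2 → 2). Not NE.
(R2, Y): Agent 1 can switch to R1 (-2 → 4). Not NE.
(R2, Z): Agent 1 can switch to R1 (-1 → 4). Not NE.
(R3, W): Agent 1 can switch to R1 (2 → 4). Not NE.
(R3, X): Agent 1 can switch to R1 (-4 → 2). Not NE.
(R3, Y): Agent 1 can switch to R1 (-5 → 4). Not NE.
(R3, Z): Agent 1 can switch to R1 (3 → 4). Not NE.
(R4, W): Agent 1 can switch to R1 (0 → 4). Not NE.
(The remaining 7 profiles each have a profitable deviation by the same check.)

The unique pure-strategy Nash equilibrium is (R1, Z).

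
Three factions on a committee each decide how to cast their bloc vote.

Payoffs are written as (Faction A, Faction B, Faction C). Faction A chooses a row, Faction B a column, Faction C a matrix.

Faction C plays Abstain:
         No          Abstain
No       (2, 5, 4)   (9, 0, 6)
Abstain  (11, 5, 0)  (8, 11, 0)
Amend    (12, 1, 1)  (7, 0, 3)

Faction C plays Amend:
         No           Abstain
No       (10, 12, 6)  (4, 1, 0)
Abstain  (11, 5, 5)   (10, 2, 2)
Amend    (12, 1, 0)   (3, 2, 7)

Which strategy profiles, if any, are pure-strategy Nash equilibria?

(Amend, No, Abstain)

Mark each player's best response to every combination of opponents' strategies; a profile where every player is best-responding is a pure Nash equilibrium.
Faction A against (No, Abstain): payoffs 2, 11, 12 → best response Amend.
Faction A against (No, Amend): payoffs 10, 11, 12 → best response Amend.
Faction A against (Abstain, Abstain): payoffs 9, 8, 7 → best response No.
Faction A against (Abstain, Amend): payoffs 4, 10, 3 → best response Abstain.
Faction B against (No, Abstain): payoffs 5, 0 → best response No.
Faction B against (No, Amend): payoffs 12, 1 → best response No.
Faction B against (Abstain, Abstain): payoffs 5, 11 → best response Abstain.
Faction B against (Abstain, Amend): payoffs 5, 2 → best response No.
Faction B against (Amend, Abstain): payoffs 1, 0 → best response No.
Faction B against (Amend, Amend): payoffs 1, 2 → best response Abstain.
Faction C against (No, No): payoffs 4, 6 → best response Amend.
Faction C against (No, Abstain): payoffs 6, 0 → best response Abstain.
Faction C against (Abstain, No): payoffs 0, 5 → best response Amend.
Faction C against (Abstain, Abstain): payoffs 0, 2 → best response Amend.
Faction C against (Amend, No): payoffs 1, 0 → best response Abstain.
Faction C against (Amend, Abstain): payoffs 3, 7 → best response Amend.
Mutual best responses: (Amend, No, Abstain).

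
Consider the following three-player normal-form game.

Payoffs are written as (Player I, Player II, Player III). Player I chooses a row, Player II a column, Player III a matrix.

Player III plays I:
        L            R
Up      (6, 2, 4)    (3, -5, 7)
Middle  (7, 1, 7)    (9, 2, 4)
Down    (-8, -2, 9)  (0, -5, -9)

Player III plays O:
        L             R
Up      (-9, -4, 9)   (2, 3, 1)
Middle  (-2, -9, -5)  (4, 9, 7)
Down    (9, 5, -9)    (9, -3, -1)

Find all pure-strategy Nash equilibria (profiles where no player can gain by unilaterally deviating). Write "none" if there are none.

Player I against (L, I): payoffs 6, 7, -8 → best response Middle.
Player I against (L, O): payoffs -9, -2, 9 → best response Down.
Player I against (R, I): payoffs 3, 9, 0 → best response Middle.
Player I against (R, O): payoffs 2, 4, 9 → best response Down.
Player II against (Up, I): payoffs 2, -5 → best response L.
Player II against (Up, O): payoffs -4, 3 → best response R.
Player II against (Middle, I): payoffs 1, 2 → best response R.
Player II against (Middle, O): payoffs -9, 9 → best response R.
Player II against (Down, I): payoffs -2, -5 → best response L.
Player II against (Down, O): payoffs 5, -3 → best response L.
Player III against (Up, L): payoffs 4, 9 → best response O.
Player III against (Up, R): payoffs 7, 1 → best response I.
Player III against (Middle, L): payoffs 7, -5 → best response I.
Player III against (Middle, R): payoffs 4, 7 → best response O.
Player III against (Down, L): payoffs 9, -9 → best response I.
Player III against (Down, R): payoffs -9, -1 → best response O.
No profile is a mutual best response for all players.

No pure-strategy Nash equilibrium.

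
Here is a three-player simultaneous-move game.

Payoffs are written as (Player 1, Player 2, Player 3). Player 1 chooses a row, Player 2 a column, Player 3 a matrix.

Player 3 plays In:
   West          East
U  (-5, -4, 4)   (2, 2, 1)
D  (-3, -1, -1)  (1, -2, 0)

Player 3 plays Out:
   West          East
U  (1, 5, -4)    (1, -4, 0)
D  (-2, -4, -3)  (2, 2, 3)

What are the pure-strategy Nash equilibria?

Pure-strategy Nash equilibria: (U, East, In) and (D, West, In) and (D, East, Out)

For each player, find the best response to each opponent profile; mutual best responses are the pure NE.
Player 1 against (West, In): payoffs -5, -3 → best response D.
Player 1 against (West, Out): payoffs 1, -2 → best response U.
Player 1 against (East, In): payoffs 2, 1 → best response U.
Player 1 against (East, Out): payoffs 1, 2 → best response D.
Player 2 against (U, In): payoffs -4, 2 → best response East.
Player 2 against (U, Out): payoffs 5, -4 → best response West.
Player 2 against (D, In): payoffs -1, -2 → best response West.
Player 2 against (D, Out): payoffs -4, 2 → best response East.
Player 3 against (U, West): payoffs 4, -4 → best response In.
Player 3 against (U, East): payoffs 1, 0 → best response In.
Player 3 against (D, West): payoffs -1, -3 → best response In.
Player 3 against (D, East): payoffs 0, 3 → best response Out.
Mutual best responses: (U, East, In); (D, West, In); (D, East, Out).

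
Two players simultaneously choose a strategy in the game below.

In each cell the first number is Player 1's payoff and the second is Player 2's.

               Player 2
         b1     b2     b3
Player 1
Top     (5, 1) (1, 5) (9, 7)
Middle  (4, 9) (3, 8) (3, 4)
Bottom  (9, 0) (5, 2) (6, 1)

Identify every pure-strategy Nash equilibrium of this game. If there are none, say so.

Player 1 against b1: payoffs 5, 4, 9 → best response Bottom.
Player 1 against b2: payoffs 1, 3, 5 → best response Bottom.
Player 1 against b3: payoffs 9, 3, 6 → best response Top.
Player 2 against Top: payoffs 1, 5, 7 → best response b3.
Player 2 against Middle: payoffs 9, 8, 4 → best response b1.
Player 2 against Bottom: payoffs 0, 2, 1 → best response b2.
Mutual best responses: (Top, b3); (Bottom, b2).

The pure Nash equilibria are (Top, b3), (Bottom, b2).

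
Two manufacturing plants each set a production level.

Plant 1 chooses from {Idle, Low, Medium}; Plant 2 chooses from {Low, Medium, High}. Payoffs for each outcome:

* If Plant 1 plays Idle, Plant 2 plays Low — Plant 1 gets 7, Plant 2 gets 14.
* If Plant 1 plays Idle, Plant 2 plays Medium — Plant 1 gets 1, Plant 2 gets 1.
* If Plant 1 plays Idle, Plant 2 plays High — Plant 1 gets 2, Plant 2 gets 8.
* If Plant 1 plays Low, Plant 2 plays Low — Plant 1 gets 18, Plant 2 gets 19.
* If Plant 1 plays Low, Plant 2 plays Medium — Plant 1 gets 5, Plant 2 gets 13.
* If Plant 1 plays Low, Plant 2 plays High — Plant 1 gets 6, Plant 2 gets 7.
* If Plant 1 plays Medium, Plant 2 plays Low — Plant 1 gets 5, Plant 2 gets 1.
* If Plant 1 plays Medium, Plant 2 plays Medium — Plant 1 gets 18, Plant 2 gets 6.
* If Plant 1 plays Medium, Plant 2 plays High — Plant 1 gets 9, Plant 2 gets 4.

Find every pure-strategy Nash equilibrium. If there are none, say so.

Plant 1 against Low: payoffs 7, 18, 5 → best response Low.
Plant 1 against Medium: payoffs 1, 5, 18 → best response Medium.
Plant 1 against High: payoffs 2, 6, 9 → best response Medium.
Plant 2 against Idle: payoffs 14, 1, 8 → best response Low.
Plant 2 against Low: payoffs 19, 13, 7 → best response Low.
Plant 2 against Medium: payoffs 1, 6, 4 → best response Medium.
Mutual best responses: (Low, Low); (Medium, Medium).

(Low, Low); (Medium, Medium)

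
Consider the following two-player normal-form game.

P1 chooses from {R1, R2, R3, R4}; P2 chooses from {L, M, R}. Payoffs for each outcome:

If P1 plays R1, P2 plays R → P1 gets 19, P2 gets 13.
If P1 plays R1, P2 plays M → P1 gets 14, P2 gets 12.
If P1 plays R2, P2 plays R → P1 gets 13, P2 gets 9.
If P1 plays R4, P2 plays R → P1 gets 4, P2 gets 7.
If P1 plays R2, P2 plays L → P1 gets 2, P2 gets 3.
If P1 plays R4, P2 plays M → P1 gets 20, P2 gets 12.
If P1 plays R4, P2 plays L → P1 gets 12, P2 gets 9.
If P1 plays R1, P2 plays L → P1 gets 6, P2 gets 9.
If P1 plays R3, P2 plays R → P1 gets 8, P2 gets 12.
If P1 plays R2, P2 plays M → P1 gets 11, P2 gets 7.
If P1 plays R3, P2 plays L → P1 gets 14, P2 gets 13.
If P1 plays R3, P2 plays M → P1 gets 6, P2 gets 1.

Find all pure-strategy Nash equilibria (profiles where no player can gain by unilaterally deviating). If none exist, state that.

P1 against L: payoffs 6, 2, 14, 12 → best response R3.
P1 against M: payoffs 14, 11, 6, 20 → best response R4.
P1 against R: payoffs 19, 13, 8, 4 → best response R1.
P2 against R1: payoffs 9, 12, 13 → best response R.
P2 against R2: payoffs 3, 7, 9 → best response R.
P2 against R3: payoffs 13, 1, 12 → best response L.
P2 against R4: payoffs 9, 12, 7 → best response M.
Mutual best responses: (R1, R); (R3, L); (R4, M).

(R1, R), (R3, L), (R4, M)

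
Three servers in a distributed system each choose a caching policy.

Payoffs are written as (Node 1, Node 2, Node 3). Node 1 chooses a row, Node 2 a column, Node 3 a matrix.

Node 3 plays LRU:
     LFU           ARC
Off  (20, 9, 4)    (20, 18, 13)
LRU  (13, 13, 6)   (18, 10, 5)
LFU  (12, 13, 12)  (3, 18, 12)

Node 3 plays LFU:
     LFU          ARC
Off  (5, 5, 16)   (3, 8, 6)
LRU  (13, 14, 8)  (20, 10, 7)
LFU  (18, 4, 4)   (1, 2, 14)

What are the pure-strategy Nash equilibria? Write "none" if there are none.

(Off, LFU, LRU): Node 2 can switch to ARC (9 → 18). Not NE.
(Off, LFU, LFU): Node 1 can switch to LRU (5 → 13). Not NE.
(Off, ARC, LRU): Node 1 gets 20, best alternative 18; Node 2 gets 18, best alternative 9; Node 3 gets 13, best alternative 6. No profitable deviation — NE.
(Off, ARC, LFU): Node 1 can switch to LRU (3 → 20). Not NE.
(LRU, LFU, LRU): Node 1 can switch to Off (13 → 20). Not NE.
(LRU, LFU, LFU): Node 1 can switch to LFU (13 → 18). Not NE.
(LRU, ARC, LRU): Node 1 can switch to Off (18 → 20). Not NE.
(LRU, ARC, LFU): Node 2 can switch to LFU (10 → 14). Not NE.
(LFU, LFU, LRU): Node 1 can switch to Off (12 → 20). Not NE.
(LFU, LFU, LFU): Node 3 can switch to LRU (4 → 12). Not NE.
(LFU, ARC, LRU): Node 1 can switch to Off (3 → 20). Not NE.
(The remaining 1 profile has a profitable deviation by the same check.)

Pure NE: (Off, ARC, LRU)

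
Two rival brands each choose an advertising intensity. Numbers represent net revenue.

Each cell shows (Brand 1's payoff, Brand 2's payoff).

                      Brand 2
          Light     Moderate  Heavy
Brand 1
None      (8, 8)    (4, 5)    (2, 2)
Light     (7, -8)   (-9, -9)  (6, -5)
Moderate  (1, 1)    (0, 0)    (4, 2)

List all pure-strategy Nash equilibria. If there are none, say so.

Brand 1 against Light: payoffs 8, 7, 1 → best response None.
Brand 1 against Moderate: payoffs 4, -9, 0 → best response None.
Brand 1 against Heavy: payoffs 2, 6, 4 → best response Light.
Brand 2 against None: payoffs 8, 5, 2 → best response Light.
Brand 2 against Light: payoffs -8, -9, -5 → best response Heavy.
Brand 2 against Moderate: payoffs 1, 0, 2 → best response Heavy.
Mutual best responses: (None, Light); (Light, Heavy).

The pure Nash equilibria are (None, Light); (Light, Heavy).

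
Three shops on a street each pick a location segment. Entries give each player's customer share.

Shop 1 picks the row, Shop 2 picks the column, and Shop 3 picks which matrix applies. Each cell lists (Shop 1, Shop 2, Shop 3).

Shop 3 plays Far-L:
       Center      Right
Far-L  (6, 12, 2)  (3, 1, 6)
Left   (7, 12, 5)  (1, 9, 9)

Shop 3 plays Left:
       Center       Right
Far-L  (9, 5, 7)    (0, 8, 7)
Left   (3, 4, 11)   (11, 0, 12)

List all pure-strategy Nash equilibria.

This game has no pure Nash equilibrium.

Shop 1 against (Center, Far-L): payoffs 6, 7 → best response Left.
Shop 1 against (Center, Left): payoffs 9, 3 → best response Far-L.
Shop 1 against (Right, Far-L): payoffs 3, 1 → best response Far-L.
Shop 1 against (Right, Left): payoffs 0, 11 → best response Left.
Shop 2 against (Far-L, Far-L): payoffs 12, 1 → best response Center.
Shop 2 against (Far-L, Left): payoffs 5, 8 → best response Right.
Shop 2 against (Left, Far-L): payoffs 12, 9 → best response Center.
Shop 2 against (Left, Left): payoffs 4, 0 → best response Center.
Shop 3 against (Far-L, Center): payoffs 2, 7 → best response Left.
Shop 3 against (Far-L, Right): payoffs 6, 7 → best response Left.
Shop 3 against (Left, Center): payoffs 5, 11 → best response Left.
Shop 3 against (Left, Right): payoffs 9, 12 → best response Left.
No profile is a mutual best response for all players.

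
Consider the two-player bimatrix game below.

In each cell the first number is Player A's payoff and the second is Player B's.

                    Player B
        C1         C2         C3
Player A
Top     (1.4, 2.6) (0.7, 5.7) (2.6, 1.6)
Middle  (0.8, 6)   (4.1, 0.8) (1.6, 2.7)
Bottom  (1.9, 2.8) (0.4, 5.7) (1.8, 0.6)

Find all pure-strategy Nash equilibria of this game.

Player A against C1: payoffs 1.4, 0.8, 1.9 → best response Bottom.
Player A against C2: payoffs 0.7, 4.1, 0.4 → best response Middle.
Player A against C3: payoffs 2.6, 1.6, 1.8 → best response Top.
Player B against Top: payoffs 2.6, 5.7, 1.6 → best response C2.
Player B against Middle: payoffs 6, 0.8, 2.7 → best response C1.
Player B against Bottom: payoffs 2.8, 5.7, 0.6 → best response C2.
No profile is a mutual best response for all players.

There is no pure-strategy Nash equilibrium.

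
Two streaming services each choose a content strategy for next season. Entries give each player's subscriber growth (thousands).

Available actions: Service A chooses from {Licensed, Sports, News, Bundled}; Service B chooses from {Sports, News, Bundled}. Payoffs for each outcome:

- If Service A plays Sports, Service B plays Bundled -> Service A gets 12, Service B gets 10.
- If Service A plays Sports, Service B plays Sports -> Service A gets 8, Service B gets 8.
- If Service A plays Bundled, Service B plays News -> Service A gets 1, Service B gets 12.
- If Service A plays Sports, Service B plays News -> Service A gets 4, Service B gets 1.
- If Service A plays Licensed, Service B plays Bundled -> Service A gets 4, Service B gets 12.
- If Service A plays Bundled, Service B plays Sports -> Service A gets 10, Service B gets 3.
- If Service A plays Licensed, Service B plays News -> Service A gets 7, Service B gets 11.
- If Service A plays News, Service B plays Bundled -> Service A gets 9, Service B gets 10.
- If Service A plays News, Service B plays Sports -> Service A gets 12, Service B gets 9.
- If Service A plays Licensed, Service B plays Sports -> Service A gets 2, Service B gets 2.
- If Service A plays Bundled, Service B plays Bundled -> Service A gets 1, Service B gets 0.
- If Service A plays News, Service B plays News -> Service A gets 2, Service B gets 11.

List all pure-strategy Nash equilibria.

(Licensed, Sports): Service A can switch to Sports (2 → 8). Not NE.
(Licensed, News): Service B can switch to Bundled (11 → 12). Not NE.
(Licensed, Bundled): Service A can switch to Sports (4 → 12). Not NE.
(Sports, Sports): Service A can switch to News (8 → 12). Not NE.
(Sports, News): Service A can switch to Licensed (4 → 7). Not NE.
(Sports, Bundled): Service A gets 12, best alternative 9; Service B gets 10, best alternative 8. No profitable deviation — NE.
(News, Sports): Service B can switch to News (9 → 11). Not NE.
(News, News): Service A can switch to Licensed (2 → 7). Not NE.
(News, Bundled): Service A can switch to Sports (9 → 12). Not NE.
(Bundled, Sports): Service A can switch to News (10 → 12). Not NE.
(Bundled, News): Service A can switch to Licensed (1 → 7). Not NE.
(The remaining 1 profile has a profitable deviation by the same check.)

The unique pure-strategy Nash equilibrium is (Sports, Bundled).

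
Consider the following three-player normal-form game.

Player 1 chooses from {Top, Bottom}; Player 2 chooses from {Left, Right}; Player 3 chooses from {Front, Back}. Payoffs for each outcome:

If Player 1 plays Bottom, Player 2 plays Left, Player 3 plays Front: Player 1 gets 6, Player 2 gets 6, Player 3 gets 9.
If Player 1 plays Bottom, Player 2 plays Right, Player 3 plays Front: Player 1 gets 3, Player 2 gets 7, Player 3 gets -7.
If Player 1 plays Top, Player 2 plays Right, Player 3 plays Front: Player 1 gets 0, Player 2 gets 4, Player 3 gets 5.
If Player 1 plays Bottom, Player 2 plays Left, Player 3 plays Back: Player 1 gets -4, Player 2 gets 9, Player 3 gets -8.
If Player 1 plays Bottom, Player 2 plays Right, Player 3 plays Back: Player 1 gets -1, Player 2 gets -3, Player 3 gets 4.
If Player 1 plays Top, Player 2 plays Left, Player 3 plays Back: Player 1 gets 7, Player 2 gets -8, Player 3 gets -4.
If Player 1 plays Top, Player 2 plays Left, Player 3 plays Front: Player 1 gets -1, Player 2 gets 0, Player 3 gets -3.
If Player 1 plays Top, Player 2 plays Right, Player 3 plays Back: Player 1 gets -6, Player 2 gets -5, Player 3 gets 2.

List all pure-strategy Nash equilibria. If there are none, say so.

This game has no pure Nash equilibrium.

Player 1 against (Left, Front): payoffs -1, 6 → best response Bottom.
Player 1 against (Left, Back): payoffs 7, -4 → best response Top.
Player 1 against (Right, Front): payoffs 0, 3 → best response Bottom.
Player 1 against (Right, Back): payoffs -6, -1 → best response Bottom.
Player 2 against (Top, Front): payoffs 0, 4 → best response Right.
Player 2 against (Top, Back): payoffs -8, -5 → best response Right.
Player 2 against (Bottom, Front): payoffs 6, 7 → best response Right.
Player 2 against (Bottom, Back): payoffs 9, -3 → best response Left.
Player 3 against (Top, Left): payoffs -3, -4 → best response Front.
Player 3 against (Top, Right): payoffs 5, 2 → best response Front.
Player 3 against (Bottom, Left): payoffs 9, -8 → best response Front.
Player 3 against (Bottom, Right): payoffs -7, 4 → best response Back.
No profile is a mutual best response for all players.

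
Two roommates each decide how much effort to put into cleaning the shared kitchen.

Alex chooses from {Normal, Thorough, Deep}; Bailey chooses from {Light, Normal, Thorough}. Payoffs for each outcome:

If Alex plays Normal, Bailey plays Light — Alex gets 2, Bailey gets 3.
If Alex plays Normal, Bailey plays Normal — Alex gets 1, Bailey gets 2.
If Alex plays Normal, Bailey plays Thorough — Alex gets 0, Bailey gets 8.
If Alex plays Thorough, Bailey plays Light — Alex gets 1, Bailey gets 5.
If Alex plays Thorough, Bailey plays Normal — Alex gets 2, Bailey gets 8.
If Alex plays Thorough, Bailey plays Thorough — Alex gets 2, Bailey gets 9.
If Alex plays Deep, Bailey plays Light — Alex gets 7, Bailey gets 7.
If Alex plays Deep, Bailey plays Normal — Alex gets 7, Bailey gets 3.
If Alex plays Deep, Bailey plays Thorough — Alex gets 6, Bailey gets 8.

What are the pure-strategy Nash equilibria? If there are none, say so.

The unique pure-strategy Nash equilibrium is (Deep, Thorough).

Check each profile: it is a Nash equilibrium iff no player can strictly gain by switching unilaterally.
(Normal, Light): Alex can switch to Deep (2 → 7). Not NE.
(Normal, Normal): Alex can switch to Thorough (1 → 2). Not NE.
(Normal, Thorough): Alex can switch to Thorough (0 → 2). Not NE.
(Thorough, Light): Alex can switch to Normal (1 → 2). Not NE.
(Thorough, Normal): Alex can switch to Deep (2 → 7). Not NE.
(Thorough, Thorough): Alex can switch to Deep (2 → 6). Not NE.
(Deep, Light): Bailey can switch to Thorough (7 → 8). Not NE.
(Deep, Normal): Bailey can switch to Light (3 → 7). Not NE.
(Deep, Thorough): Alex gets 6, best alternative 2; Bailey gets 8, best alternative 7. No profitable deviation — NE.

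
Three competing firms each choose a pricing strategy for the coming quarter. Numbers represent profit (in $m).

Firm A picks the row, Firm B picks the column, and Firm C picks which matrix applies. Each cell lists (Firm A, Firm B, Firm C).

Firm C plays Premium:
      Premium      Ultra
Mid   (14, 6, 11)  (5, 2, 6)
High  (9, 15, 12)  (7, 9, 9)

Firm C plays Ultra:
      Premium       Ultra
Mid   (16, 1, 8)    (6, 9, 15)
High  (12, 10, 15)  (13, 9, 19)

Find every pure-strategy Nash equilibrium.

For each strategy profile, look for a profitable unilateral deviation.
(Mid, Premium, Premium): Firm A gets 14, best alternative 9; Firm B gets 6, best alternative 2; Firm C gets 11, best alternative 8. No profitable deviation — NE.
(Mid, Premium, Ultra): Firm B can switch to Ultra (1 → 9). Not NE.
(Mid, Ultra, Premium): Firm A can switch to High (5 → 7). Not NE.
(Mid, Ultra, Ultra): Firm A can switch to High (6 → 13). Not NE.
(High, Premium, Premium): Firm A can switch to Mid (9 → 14). Not NE.
(High, Premium, Ultra): Firm A can switch to Mid (12 → 16). Not NE.
(High, Ultra, Premium): Firm B can switch to Premium (9 → 15). Not NE.
(The remaining 1 profile has a profitable deviation by the same check.)

(Mid, Premium, Premium)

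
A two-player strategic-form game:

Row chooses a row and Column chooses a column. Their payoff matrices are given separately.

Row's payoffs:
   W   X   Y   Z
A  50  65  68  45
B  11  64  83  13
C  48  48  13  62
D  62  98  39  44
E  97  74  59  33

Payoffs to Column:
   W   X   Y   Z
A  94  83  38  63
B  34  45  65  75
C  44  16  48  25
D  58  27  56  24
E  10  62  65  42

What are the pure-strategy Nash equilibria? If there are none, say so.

Row against W: payoffs 50, 11, 48, 62, 97 → best response E.
Row against X: payoffs 65, 64, 48, 98, 74 → best response D.
Row against Y: payoffs 68, 83, 13, 39, 59 → best response B.
Row against Z: payoffs 45, 13, 62, 44, 33 → best response C.
Column against A: payoffs 94, 83, 38, 63 → best response W.
Column against B: payoffs 34, 45, 65, 75 → best response Z.
Column against C: payoffs 44, 16, 48, 25 → best response Y.
Column against D: payoffs 58, 27, 56, 24 → best response W.
Column against E: payoffs 10, 62, 65, 42 → best response Y.
No profile is a mutual best response for all players.

No pure-strategy Nash equilibrium.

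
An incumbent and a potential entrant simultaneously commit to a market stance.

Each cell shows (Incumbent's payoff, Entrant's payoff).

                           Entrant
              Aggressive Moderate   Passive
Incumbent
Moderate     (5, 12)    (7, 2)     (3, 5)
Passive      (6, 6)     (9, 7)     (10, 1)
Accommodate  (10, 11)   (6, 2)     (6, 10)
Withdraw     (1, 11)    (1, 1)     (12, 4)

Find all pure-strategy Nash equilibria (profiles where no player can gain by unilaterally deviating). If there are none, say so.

The pure Nash equilibria are (Passive, Moderate); (Accommodate, Aggressive).

(Moderate, Aggressive): Incumbent can switch to Passive (5 → 6). Not NE.
(Moderate, Moderate): Incumbent can switch to Passive (7 → 9). Not NE.
(Moderate, Passive): Incumbent can switch to Passive (3 → 10). Not NE.
(Passive, Aggressive): Incumbent can switch to Accommodate (6 → 10). Not NE.
(Passive, Moderate): Incumbent gets 9, best alternative 7; Entrant gets 7, best alternative 6. No profitable deviation — NE.
(Passive, Passive): Incumbent can switch to Withdraw (10 → 12). Not NE.
(Accommodate, Aggressive): Incumbent gets 10, best alternative 6; Entrant gets 11, best alternative 10. No profitable deviation — NE.
(Accommodate, Moderate): Incumbent can switch to Moderate (6 → 7). Not NE.
(Accommodate, Passive): Incumbent can switch to Passive (6 → 10). Not NE.
(Withdraw, Aggressive): Incumbent can switch to Moderate (1 → 5). Not NE.
(Withdraw, Moderate): Incumbent can switch to Moderate (1 → 7). Not NE.
(Withdraw, Passive): Entrant can switch to Aggressive (4 → 11). Not NE.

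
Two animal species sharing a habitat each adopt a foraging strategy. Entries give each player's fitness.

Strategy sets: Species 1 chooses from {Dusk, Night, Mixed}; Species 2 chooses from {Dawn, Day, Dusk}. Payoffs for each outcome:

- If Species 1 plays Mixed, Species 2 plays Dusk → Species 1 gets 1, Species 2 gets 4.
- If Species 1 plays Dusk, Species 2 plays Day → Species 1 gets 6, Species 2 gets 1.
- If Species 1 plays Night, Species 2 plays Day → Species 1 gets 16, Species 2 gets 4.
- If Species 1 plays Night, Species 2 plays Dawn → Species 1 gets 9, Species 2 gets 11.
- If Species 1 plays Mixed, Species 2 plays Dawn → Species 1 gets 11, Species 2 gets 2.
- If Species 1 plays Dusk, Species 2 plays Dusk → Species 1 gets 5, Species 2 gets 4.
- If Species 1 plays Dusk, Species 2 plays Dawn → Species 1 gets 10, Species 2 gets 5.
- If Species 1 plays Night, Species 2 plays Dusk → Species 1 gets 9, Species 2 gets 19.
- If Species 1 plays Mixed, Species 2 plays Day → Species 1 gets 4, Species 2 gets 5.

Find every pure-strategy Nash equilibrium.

(Dusk, Dawn): Species 1 can switch to Mixed (10 → 11). Not NE.
(Dusk, Day): Species 1 can switch to Night (6 → 16). Not NE.
(Dusk, Dusk): Species 1 can switch to Night (5 → 9). Not NE.
(Night, Dawn): Species 1 can switch to Dusk (9 → 10). Not NE.
(Night, Day): Species 2 can switch to Dawn (4 → 11). Not NE.
(Night, Dusk): Species 1 gets 9, best alternative 5; Species 2 gets 19, best alternative 11. No profitable deviation — NE.
(Mixed, Dawn): Species 2 can switch to Day (2 → 5). Not NE.
(Mixed, Day): Species 1 can switch to Dusk (4 → 6). Not NE.
(Mixed, Dusk): Species 1 can switch to Dusk (1 → 5). Not NE.

Pure NE: (Night, Dusk)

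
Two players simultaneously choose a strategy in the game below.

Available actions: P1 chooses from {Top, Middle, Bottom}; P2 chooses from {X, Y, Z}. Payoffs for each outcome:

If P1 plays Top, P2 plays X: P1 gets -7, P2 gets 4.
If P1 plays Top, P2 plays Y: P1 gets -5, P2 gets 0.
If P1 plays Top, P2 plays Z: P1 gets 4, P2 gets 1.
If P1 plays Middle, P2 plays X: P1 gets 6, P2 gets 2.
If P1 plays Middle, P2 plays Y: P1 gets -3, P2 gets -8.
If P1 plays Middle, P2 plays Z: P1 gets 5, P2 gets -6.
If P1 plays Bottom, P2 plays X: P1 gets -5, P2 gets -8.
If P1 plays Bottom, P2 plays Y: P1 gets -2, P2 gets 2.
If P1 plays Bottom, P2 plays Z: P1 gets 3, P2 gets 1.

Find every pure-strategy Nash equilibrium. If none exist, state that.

(Middle, X) and (Bottom, Y)

P1 against X: payoffs -7, 6, -5 → best response Middle.
P1 against Y: payoffs -5, -3, -2 → best response Bottom.
P1 against Z: payoffs 4, 5, 3 → best response Middle.
P2 against Top: payoffs 4, 0, 1 → best response X.
P2 against Middle: payoffs 2, -8, -6 → best response X.
P2 against Bottom: payoffs -8, 2, 1 → best response Y.
Mutual best responses: (Middle, X); (Bottom, Y).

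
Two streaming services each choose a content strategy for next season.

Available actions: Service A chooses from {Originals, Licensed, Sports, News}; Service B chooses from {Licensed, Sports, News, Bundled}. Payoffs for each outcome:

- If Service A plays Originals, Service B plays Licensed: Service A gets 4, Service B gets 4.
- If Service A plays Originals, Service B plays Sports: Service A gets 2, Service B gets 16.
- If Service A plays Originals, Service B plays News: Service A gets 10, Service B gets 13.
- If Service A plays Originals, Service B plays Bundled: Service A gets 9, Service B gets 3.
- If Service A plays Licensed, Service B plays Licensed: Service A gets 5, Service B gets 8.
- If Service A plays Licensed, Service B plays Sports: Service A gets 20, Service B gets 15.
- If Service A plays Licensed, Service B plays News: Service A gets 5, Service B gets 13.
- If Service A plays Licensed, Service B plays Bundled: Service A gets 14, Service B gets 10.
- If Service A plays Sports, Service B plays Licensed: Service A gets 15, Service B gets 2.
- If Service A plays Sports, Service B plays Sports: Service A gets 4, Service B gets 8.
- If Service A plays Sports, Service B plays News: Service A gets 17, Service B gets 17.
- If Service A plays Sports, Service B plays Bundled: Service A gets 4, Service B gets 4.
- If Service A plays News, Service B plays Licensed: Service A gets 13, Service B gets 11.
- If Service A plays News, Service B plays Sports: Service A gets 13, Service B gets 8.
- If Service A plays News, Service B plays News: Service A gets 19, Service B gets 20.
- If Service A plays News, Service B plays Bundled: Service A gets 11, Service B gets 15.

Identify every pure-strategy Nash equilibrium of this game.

Service A against Licensed: payoffs 4, 5, 15, 13 → best response Sports.
Service A against Sports: payoffs 2, 20, 4, 13 → best response Licensed.
Service A against News: payoffs 10, 5, 17, 19 → best response News.
Service A against Bundled: payoffs 9, 14, 4, 11 → best response Licensed.
Service B against Originals: payoffs 4, 16, 13, 3 → best response Sports.
Service B against Licensed: payoffs 8, 15, 13, 10 → best response Sports.
Service B against Sports: payoffs 2, 8, 17, 4 → best response News.
Service B against News: payoffs 11, 8, 20, 15 → best response News.
Mutual best responses: (Licensed, Sports); (News, News).

(Licensed, Sports), (News, News)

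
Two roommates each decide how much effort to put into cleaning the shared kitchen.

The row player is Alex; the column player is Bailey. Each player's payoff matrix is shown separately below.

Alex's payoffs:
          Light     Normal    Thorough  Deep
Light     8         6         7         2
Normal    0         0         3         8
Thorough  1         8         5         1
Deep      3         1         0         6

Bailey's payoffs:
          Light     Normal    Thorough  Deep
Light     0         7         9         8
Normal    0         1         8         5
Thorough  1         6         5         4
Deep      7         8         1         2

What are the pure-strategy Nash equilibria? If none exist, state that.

Alex against Light: payoffs 8, 0, 1, 3 → best response Light.
Alex against Normal: payoffs 6, 0, 8, 1 → best response Thorough.
Alex against Thorough: payoffs 7, 3, 5, 0 → best response Light.
Alex against Deep: payoffs 2, 8, 1, 6 → best response Normal.
Bailey against Light: payoffs 0, 7, 9, 8 → best response Thorough.
Bailey against Normal: payoffs 0, 1, 8, 5 → best response Thorough.
Bailey against Thorough: payoffs 1, 6, 5, 4 → best response Normal.
Bailey against Deep: payoffs 7, 8, 1, 2 → best response Normal.
Mutual best responses: (Light, Thorough); (Thorough, Normal).

The pure Nash equilibria are (Light, Thorough), (Thorough, Normal).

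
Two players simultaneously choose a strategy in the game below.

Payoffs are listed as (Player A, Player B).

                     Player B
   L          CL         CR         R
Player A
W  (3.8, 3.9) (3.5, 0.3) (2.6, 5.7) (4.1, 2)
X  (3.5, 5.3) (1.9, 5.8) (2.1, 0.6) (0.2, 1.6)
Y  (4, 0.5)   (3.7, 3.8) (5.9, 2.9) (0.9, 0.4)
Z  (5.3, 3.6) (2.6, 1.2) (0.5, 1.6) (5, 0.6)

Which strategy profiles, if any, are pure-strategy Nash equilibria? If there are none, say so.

(Y, CL), (Z, L)

(W, L): Player A can switch to Y (3.8 → 4). Not NE.
(W, CL): Player A can switch to Y (3.5 → 3.7). Not NE.
(W, CR): Player A can switch to Y (2.6 → 5.9). Not NE.
(W, R): Player A can switch to Z (4.1 → 5). Not NE.
(X, L): Player A can switch to W (3.5 → 3.8). Not NE.
(X, CL): Player A can switch to W (1.9 → 3.5). Not NE.
(X, CR): Player A can switch to W (2.1 → 2.6). Not NE.
(X, R): Player A can switch to W (0.2 → 4.1). Not NE.
(Y, CL): Player A gets 3.7, best alternative 3.5; Player B gets 3.8, best alternative 2.9. No profitable deviation — NE.
(Z, L): Player A gets 5.3, best alternative 4; Player B gets 3.6, best alternative 1.6. No profitable deviation — NE.
(The remaining 6 profiles each have a profitable deviation by the same check.)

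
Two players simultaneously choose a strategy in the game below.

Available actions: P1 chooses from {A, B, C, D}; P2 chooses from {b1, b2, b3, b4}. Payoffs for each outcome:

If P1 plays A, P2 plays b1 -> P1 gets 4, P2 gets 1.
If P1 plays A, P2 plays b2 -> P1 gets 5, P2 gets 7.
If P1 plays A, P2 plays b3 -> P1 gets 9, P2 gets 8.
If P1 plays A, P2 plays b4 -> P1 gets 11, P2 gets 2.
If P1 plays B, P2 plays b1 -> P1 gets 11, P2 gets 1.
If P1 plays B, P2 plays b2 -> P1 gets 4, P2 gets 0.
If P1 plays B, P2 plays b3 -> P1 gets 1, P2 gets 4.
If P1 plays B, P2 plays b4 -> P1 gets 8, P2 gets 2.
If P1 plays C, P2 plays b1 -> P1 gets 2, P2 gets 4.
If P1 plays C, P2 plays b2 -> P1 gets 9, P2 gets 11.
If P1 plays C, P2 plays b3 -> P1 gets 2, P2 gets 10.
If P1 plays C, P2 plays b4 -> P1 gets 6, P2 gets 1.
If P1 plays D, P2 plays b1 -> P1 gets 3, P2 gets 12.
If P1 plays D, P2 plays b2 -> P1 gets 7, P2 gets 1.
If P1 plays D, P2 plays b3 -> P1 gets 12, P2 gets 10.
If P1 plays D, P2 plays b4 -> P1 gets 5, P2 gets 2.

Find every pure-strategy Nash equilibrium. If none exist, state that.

(A, b1): P1 can switch to B (4 → 11). Not NE.
(A, b2): P1 can switch to C (5 → 9). Not NE.
(A, b3): P1 can switch to D (9 → 12). Not NE.
(A, b4): P2 can switch to b2 (2 → 7). Not NE.
(B, b1): P2 can switch to b3 (1 → 4). Not NE.
(B, b2): P1 can switch to A (4 → 5). Not NE.
(B, b3): P1 can switch to A (1 → 9). Not NE.
(B, b4): P1 can switch to A (8 → 11). Not NE.
(C, b2): P1 gets 9, best alternative 7; P2 gets 11, best alternative 10. No profitable deviation — NE.
(The remaining 7 profiles each have a profitable deviation by the same check.)

(C, b2)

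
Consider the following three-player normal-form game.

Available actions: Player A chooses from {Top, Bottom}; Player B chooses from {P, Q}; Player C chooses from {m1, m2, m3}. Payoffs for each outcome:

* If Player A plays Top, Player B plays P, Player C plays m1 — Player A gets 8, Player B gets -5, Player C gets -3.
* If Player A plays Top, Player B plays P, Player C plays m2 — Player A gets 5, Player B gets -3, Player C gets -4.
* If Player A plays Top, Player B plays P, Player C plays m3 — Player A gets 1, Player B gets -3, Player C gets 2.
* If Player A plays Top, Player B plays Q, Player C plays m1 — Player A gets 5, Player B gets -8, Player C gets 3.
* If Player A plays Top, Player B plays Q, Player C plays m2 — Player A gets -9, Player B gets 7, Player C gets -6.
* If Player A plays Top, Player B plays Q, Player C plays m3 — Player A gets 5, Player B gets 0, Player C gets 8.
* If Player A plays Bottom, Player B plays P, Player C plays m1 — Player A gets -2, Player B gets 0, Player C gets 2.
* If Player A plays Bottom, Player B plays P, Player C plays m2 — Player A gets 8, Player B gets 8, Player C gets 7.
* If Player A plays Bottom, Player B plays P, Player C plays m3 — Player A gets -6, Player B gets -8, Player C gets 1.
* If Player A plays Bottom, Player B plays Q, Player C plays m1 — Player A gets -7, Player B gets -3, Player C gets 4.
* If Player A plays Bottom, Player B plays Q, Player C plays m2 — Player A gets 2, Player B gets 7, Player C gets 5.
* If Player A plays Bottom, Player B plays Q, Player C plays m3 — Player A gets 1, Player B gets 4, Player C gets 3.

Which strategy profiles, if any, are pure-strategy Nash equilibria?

The pure Nash equilibria are (Top, Q, m3), (Bottom, P, m2).

Player A against (P, m1): payoffs 8, -2 → best response Top.
Player A against (P, m2): payoffs 5, 8 → best response Bottom.
Player A against (P, m3): payoffs 1, -6 → best response Top.
Player A against (Q, m1): payoffs 5, -7 → best response Top.
Player A against (Q, m2): payoffs -9, 2 → best response Bottom.
Player A against (Q, m3): payoffs 5, 1 → best response Top.
Player B against (Top, m1): payoffs -5, -8 → best response P.
Player B against (Top, m2): payoffs -3, 7 → best response Q.
Player B against (Top, m3): payoffs -3, 0 → best response Q.
Player B against (Bottom, m1): payoffs 0, -3 → best response P.
Player B against (Bottom, m2): payoffs 8, 7 → best response P.
Player B against (Bottom, m3): payoffs -8, 4 → best response Q.
Player C against (Top, P): payoffs -3, -4, 2 → best response m3.
Player C against (Top, Q): payoffs 3, -6, 8 → best response m3.
Player C against (Bottom, P): payoffs 2, 7, 1 → best response m2.
Player C against (Bottom, Q): payoffs 4, 5, 3 → best response m2.
Mutual best responses: (Top, Q, m3); (Bottom, P, m2).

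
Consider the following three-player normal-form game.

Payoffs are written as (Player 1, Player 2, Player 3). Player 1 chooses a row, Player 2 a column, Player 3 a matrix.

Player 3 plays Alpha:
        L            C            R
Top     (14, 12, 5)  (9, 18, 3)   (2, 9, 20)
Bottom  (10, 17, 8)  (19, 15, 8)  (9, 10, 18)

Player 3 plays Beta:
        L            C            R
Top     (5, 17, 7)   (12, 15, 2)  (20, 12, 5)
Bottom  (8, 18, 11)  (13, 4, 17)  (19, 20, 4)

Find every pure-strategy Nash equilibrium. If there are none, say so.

Player 1 against (L, Alpha): payoffs 14, 10 → best response Top.
Player 1 against (L, Beta): payoffs 5, 8 → best response Bottom.
Player 1 against (C, Alpha): payoffs 9, 19 → best response Bottom.
Player 1 against (C, Beta): payoffs 12, 13 → best response Bottom.
Player 1 against (R, Alpha): payoffs 2, 9 → best response Bottom.
Player 1 against (R, Beta): payoffs 20, 19 → best response Top.
Player 2 against (Top, Alpha): payoffs 12, 18, 9 → best response C.
Player 2 against (Top, Beta): payoffs 17, 15, 12 → best response L.
Player 2 against (Bottom, Alpha): payoffs 17, 15, 10 → best response L.
Player 2 against (Bottom, Beta): payoffs 18, 4, 20 → best response R.
Player 3 against (Top, L): payoffs 5, 7 → best response Beta.
Player 3 against (Top, C): payoffs 3, 2 → best response Alpha.
Player 3 against (Top, R): payoffs 20, 5 → best response Alpha.
Player 3 against (Bottom, L): payoffs 8, 11 → best response Beta.
Player 3 against (Bottom, C): payoffs 8, 17 → best response Beta.
Player 3 against (Bottom, R): payoffs 18, 4 → best response Alpha.
No profile is a mutual best response for all players.

There is no pure-strategy Nash equilibrium.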